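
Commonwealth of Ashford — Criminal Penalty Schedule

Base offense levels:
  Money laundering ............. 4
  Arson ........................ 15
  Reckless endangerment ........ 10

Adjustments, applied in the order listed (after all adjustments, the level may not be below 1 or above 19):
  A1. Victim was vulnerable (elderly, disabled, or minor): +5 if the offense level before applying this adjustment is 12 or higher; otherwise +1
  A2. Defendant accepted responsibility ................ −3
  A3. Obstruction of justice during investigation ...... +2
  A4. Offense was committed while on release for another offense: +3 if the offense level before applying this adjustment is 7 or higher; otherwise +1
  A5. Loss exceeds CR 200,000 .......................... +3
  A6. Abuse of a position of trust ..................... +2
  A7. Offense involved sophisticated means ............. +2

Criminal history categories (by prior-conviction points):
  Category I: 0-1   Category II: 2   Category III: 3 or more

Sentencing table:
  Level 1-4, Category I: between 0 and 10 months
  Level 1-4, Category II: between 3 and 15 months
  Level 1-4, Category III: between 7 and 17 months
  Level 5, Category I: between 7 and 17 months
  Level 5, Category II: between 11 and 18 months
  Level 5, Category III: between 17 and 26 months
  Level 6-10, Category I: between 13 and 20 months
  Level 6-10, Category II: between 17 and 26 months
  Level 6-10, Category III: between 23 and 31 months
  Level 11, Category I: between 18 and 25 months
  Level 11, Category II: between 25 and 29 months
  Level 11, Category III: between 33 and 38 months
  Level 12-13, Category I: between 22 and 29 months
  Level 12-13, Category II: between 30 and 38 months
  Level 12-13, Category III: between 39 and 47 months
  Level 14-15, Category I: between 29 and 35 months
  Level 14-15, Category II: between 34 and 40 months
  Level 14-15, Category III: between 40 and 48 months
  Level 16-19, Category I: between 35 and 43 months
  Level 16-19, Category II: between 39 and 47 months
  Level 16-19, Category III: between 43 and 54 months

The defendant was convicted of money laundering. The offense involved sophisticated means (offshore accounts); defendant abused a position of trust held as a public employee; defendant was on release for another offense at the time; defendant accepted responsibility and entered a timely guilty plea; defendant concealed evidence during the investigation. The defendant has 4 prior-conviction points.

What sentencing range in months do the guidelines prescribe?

Base offense level for money laundering: 4.
A1 does not apply.
A2 applies: 4 − 3 = 1.
A3 applies: 1 + 2 = 3.
A4 applies (level before this adjustment is 3 < 7, so +1): 3 + 1 = 4.
A6 applies: 4 + 2 = 6.
A7 applies: 6 + 2 = 8.
Final offense level: 8.
Criminal history: 4 prior points → Category III (3+).
Level 8 falls in the 6-10 band.
Grid: Level 6-10 × Category III = 23-31 months.

23-31 months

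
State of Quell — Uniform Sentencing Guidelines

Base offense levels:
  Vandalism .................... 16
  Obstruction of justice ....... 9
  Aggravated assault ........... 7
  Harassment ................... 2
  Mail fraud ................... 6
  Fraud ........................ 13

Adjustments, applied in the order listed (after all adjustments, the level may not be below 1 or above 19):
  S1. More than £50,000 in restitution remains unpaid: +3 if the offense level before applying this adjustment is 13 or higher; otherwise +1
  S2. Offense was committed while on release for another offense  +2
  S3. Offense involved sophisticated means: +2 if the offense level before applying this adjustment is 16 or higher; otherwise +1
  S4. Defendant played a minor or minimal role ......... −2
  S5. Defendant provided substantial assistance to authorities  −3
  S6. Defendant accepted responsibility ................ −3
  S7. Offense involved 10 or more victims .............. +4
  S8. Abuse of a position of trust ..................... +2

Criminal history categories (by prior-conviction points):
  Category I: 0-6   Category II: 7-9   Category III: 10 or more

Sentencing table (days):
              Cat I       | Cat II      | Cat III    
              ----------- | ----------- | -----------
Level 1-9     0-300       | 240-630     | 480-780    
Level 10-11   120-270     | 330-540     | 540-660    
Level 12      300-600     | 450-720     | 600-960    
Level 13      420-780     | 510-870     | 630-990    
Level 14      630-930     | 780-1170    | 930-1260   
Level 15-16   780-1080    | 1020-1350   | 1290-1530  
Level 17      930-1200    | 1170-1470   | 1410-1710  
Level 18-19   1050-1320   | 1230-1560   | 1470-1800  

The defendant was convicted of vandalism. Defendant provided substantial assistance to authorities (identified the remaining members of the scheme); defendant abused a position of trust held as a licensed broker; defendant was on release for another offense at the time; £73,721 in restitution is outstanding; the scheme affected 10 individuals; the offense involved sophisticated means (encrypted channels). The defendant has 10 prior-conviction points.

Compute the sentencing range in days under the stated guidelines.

Base offense level for vandalism: 16.
S1 applies (level before this adjustment is 16 ≥ 13, so +3): 16 + 3 = 19.
S2 applies: 19 + 2 = 21.
S3 applies (level before this adjustment is 21 ≥ 16, so +2): 21 + 2 = 23.
S4 does not apply.
S5 applies: 23 − 3 = 20.
S7 applies: 20 + 4 = 24.
S8 applies: 24 + 2 = 26.
Level 26 exceeds the maximum of 19; capped at 19.
Final offense level: 19.
Criminal history: 10 prior points → Category III (10+).
Level 19 falls in the 18-19 band.
Grid: Level 18-19 × Category III = 1470-1800 days.

1470-1800 days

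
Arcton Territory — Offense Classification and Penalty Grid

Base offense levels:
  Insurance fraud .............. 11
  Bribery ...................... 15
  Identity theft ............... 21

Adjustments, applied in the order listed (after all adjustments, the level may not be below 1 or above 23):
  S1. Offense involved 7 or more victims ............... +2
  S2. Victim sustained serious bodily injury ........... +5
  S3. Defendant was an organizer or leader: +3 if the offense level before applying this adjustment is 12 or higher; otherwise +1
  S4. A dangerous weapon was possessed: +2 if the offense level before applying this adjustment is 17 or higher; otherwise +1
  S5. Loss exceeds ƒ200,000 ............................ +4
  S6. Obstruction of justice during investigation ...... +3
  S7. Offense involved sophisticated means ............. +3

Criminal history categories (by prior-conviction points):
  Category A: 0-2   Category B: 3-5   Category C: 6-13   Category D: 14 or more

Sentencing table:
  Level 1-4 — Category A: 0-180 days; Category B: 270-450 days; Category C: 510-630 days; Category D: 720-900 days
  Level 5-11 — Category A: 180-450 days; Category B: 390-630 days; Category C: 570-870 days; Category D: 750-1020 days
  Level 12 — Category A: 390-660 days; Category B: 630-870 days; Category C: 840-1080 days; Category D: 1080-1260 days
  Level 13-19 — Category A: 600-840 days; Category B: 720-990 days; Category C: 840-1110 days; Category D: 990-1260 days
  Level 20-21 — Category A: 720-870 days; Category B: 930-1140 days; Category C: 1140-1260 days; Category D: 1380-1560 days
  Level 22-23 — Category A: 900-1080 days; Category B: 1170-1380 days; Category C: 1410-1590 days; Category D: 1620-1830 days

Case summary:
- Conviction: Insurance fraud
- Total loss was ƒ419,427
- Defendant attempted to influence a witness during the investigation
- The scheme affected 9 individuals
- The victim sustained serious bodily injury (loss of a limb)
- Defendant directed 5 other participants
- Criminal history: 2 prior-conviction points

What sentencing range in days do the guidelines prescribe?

900-1080 days

Base offense level for insurance fraud: 11.
S1 applies: 11 + 2 = 13.
S2 applies: 13 + 5 = 18.
S3 applies (level before this adjustment is 18 ≥ 12, so +3): 18 + 3 = 21.
S4 does not apply.
S5 applies: 21 + 4 = 25.
S6 applies: 25 + 3 = 28.
Level 28 exceeds the maximum of 23; capped at 23.
Final offense level: 23.
Criminal history: 2 prior points → Category A (0-2).
Level 23 falls in the 22-23 band.
Grid: Level 22-23 × Category A = 900-1080 days.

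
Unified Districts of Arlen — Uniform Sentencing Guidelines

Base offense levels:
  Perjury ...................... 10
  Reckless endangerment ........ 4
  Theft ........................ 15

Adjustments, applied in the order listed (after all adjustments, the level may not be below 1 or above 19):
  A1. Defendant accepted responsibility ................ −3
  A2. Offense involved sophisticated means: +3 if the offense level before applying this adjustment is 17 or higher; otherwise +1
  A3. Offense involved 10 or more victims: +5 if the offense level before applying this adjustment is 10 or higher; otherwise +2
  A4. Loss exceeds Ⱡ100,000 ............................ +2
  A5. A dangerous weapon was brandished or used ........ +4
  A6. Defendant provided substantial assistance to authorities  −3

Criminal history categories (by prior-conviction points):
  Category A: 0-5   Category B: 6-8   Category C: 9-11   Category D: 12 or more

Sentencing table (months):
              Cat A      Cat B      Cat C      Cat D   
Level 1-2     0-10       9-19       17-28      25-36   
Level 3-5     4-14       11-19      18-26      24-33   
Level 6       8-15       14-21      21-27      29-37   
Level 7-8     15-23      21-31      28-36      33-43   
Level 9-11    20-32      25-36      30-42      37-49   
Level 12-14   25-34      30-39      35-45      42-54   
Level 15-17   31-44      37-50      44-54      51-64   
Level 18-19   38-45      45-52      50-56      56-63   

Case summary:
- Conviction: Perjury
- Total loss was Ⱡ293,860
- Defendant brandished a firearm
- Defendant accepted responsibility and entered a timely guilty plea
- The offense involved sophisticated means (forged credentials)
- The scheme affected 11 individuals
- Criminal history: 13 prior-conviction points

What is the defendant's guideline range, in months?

51-64 months

Base offense level for perjury: 10.
A1 applies: 10 − 3 = 7.
A2 applies (level before this adjustment is 7 < 17, so +1): 7 + 1 = 8.
A3 applies (level before this adjustment is 8 < 10, so +2): 8 + 2 = 10.
A4 applies: 10 + 2 = 12.
A5 applies: 12 + 4 = 16.
Final offense level: 16.
Criminal history: 13 prior points → Category D (12+).
Level 16 falls in the 15-17 band.
Grid: Level 15-17 × Category D = 51-64 months.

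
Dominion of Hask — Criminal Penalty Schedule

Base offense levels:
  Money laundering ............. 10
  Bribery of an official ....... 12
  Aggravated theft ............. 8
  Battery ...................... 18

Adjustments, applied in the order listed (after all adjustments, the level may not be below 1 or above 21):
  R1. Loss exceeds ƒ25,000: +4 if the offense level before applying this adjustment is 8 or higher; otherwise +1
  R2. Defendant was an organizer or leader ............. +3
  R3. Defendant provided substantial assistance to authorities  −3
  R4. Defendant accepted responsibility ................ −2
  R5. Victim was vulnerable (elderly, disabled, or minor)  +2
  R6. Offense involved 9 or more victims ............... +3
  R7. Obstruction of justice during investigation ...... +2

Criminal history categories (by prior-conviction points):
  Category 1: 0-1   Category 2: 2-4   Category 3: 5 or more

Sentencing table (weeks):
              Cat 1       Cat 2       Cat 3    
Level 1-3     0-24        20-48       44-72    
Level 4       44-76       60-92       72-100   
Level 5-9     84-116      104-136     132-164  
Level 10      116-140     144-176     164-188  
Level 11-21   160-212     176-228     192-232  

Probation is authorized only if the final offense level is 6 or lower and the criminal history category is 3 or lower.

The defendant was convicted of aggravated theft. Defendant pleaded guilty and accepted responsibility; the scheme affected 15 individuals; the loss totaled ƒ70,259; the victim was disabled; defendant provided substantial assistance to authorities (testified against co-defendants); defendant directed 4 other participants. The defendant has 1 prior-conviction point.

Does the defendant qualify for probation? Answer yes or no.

Base offense level for aggravated theft: 8.
R1 applies (level before this adjustment is 8 ≥ 8, so +4): 8 + 4 = 12.
R2 applies: 12 + 3 = 15.
R3 applies: 15 − 3 = 12.
R4 applies: 12 − 2 = 10.
R5 applies: 10 + 2 = 12.
R6 applies: 12 + 3 = 15.
Final offense level: 15.
Criminal history: 1 prior point → Category 1 (0-1).
Level 15 falls in the 11-21 band.
Grid: Level 11-21 × Category 1 = 160-212 weeks.
Probation check: level 15 > 6 and category 1 ≤ 3 → not eligible.

No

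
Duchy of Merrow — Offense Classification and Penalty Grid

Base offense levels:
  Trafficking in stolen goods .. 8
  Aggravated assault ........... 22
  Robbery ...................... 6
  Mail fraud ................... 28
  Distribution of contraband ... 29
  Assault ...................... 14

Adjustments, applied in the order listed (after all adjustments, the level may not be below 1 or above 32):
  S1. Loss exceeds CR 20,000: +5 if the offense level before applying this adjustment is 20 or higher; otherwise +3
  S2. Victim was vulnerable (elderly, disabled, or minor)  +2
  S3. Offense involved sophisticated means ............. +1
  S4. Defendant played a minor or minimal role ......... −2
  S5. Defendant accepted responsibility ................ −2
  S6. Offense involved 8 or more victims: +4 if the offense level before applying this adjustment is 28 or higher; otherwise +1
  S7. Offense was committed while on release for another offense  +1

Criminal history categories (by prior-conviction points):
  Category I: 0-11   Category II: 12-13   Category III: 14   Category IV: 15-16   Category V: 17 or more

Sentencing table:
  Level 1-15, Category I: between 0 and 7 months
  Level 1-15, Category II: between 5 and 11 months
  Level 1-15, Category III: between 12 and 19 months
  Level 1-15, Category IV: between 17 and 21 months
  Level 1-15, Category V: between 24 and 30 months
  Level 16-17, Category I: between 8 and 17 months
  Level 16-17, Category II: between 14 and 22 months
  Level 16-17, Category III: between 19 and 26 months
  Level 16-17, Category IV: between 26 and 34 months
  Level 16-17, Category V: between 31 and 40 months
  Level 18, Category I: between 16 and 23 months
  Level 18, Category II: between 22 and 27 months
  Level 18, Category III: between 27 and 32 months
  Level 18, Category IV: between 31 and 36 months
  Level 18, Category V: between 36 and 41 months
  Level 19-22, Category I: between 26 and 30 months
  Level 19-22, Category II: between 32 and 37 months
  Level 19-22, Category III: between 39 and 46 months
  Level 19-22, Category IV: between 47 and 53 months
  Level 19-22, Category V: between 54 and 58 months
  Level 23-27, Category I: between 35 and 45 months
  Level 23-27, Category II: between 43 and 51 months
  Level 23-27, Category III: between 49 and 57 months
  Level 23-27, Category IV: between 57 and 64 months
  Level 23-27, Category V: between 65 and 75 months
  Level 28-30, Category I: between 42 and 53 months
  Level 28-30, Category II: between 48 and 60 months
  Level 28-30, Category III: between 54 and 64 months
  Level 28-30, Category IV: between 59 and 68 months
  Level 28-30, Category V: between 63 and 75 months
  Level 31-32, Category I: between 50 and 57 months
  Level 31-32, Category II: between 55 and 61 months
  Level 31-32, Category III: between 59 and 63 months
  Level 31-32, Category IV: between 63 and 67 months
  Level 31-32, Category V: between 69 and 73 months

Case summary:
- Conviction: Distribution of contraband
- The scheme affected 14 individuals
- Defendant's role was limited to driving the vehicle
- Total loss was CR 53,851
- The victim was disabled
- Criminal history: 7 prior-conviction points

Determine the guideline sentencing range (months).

50-57 months

Base offense level for distribution of contraband: 29.
S1 applies (level before this adjustment is 29 ≥ 20, so +5): 29 + 5 = 34.
S2 applies: 34 + 2 = 36.
S3 does not apply.
S4 applies: 36 − 2 = 34.
S5 does not apply.
S6 applies (level before this adjustment is 34 ≥ 28, so +4): 34 + 4 = 38.
S7 does not apply.
Level 38 exceeds the maximum of 32; capped at 32.
Final offense level: 32.
Criminal history: 7 prior points → Category I (0-11).
Level 32 falls in the 31-32 band.
Grid: Level 31-32 × Category I = 50-57 months.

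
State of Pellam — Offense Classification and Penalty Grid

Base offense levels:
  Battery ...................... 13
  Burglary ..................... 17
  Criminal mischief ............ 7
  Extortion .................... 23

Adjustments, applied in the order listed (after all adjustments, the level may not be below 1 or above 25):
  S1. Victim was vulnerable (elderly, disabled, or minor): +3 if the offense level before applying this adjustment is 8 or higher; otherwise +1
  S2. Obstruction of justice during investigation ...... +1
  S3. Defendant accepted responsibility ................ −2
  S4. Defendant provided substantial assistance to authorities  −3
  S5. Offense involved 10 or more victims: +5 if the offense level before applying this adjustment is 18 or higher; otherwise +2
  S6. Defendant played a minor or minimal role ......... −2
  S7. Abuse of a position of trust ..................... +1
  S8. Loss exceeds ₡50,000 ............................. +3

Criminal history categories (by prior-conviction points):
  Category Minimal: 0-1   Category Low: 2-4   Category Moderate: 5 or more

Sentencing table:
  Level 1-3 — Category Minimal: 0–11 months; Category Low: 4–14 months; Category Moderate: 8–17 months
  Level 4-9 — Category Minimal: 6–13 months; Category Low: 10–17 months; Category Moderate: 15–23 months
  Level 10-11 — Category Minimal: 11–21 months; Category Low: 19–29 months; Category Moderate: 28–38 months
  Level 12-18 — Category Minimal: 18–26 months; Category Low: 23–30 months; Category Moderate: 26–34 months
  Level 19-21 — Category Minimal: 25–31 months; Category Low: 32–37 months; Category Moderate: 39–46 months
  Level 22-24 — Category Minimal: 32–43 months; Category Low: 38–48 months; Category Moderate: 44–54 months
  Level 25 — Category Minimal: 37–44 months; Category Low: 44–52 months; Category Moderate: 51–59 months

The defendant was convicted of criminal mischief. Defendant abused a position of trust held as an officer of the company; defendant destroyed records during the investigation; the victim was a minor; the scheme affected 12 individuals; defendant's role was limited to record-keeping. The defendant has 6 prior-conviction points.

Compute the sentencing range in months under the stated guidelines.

Base offense level for criminal mischief: 7.
S1 applies (level before this adjustment is 7 < 8, so +1): 7 + 1 = 8.
S2 applies: 8 + 1 = 9.
S3 does not apply.
S5 applies (level before this adjustment is 9 < 18, so +2): 9 + 2 = 11.
S6 applies: 11 − 2 = 9.
S7 applies: 9 + 1 = 10.
Final offense level: 10.
Criminal history: 6 prior points → Category Moderate (5+).
Level 10 falls in the 10-11 band.
Grid: Level 10-11 × Category Moderate = 28-38 months.

28-38 months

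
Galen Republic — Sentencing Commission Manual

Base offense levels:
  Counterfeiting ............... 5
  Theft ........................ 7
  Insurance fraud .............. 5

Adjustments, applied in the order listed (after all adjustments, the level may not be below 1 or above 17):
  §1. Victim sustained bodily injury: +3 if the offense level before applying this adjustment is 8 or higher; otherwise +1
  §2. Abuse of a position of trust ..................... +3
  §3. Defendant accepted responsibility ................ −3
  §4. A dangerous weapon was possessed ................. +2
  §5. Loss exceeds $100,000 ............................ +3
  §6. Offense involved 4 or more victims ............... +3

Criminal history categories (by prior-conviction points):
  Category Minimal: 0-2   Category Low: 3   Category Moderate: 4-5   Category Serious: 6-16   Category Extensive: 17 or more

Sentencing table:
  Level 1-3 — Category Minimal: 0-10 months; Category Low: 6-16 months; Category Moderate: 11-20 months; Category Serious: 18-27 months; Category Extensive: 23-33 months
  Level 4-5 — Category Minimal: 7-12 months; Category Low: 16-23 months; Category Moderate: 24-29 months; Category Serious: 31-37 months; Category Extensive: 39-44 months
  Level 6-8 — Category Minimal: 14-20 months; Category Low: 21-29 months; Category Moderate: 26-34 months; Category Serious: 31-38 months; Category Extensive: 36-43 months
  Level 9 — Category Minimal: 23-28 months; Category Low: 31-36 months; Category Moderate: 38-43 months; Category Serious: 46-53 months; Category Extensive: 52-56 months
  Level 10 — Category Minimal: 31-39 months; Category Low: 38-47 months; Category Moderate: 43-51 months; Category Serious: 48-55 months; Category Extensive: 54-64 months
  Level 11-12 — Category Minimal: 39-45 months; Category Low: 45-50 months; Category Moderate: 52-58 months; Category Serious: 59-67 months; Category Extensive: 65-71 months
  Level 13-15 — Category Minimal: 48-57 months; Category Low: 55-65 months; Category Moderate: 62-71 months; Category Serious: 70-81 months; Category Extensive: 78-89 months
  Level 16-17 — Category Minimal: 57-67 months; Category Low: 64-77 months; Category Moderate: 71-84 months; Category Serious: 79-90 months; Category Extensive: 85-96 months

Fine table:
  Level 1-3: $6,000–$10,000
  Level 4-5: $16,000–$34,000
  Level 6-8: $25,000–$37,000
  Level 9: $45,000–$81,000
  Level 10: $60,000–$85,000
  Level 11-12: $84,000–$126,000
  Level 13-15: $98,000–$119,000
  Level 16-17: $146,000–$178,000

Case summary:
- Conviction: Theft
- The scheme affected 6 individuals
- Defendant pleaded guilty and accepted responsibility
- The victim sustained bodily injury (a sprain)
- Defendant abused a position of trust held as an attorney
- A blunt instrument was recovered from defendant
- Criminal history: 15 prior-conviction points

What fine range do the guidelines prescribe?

$98,000–$119,000

Base offense level for theft: 7.
§1 applies (level before this adjustment is 7 < 8, so +1): 7 + 1 = 8.
§2 applies: 8 + 3 = 11.
§3 applies: 11 − 3 = 8.
§4 applies: 8 + 2 = 10.
§5 does not apply.
§6 applies: 10 + 3 = 13.
Final offense level: 13.
Level 13 falls in the 13-15 band.
Fine table: Level 13-15 → $98,000–$119,000.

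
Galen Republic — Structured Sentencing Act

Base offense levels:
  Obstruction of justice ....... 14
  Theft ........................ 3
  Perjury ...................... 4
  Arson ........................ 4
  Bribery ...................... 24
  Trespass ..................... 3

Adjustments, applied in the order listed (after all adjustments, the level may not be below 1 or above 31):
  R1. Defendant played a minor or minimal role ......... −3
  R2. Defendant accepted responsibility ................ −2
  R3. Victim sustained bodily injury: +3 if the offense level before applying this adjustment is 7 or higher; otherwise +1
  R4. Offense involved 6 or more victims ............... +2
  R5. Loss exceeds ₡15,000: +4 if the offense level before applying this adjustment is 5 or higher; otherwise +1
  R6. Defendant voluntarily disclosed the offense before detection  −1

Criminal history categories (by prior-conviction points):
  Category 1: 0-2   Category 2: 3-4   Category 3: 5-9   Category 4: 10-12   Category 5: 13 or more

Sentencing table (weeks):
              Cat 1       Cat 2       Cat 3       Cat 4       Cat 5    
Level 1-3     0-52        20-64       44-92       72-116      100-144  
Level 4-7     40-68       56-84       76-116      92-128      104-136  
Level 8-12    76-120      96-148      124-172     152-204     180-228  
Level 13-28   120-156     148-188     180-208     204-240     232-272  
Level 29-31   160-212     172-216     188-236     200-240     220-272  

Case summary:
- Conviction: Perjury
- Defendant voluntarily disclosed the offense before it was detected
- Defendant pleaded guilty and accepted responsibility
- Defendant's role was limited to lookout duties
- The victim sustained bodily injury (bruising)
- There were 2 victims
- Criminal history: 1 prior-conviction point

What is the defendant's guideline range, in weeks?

Base offense level for perjury: 4.
R1 applies: 4 − 3 = 1.
R2 applies: 1 − 2 = -1.
R3 applies (level before this adjustment is -1 < 7, so +1): -1 + 1 = 0.
R5 does not apply.
R6 applies: 0 − 1 = -1.
Level -1 is below the minimum of 1; floored at 1.
Final offense level: 1.
Criminal history: 1 prior point → Category 1 (0-2).
Level 1 falls in the 1-3 band.
Grid: Level 1-3 × Category 1 = 0-52 weeks.

0-52 weeks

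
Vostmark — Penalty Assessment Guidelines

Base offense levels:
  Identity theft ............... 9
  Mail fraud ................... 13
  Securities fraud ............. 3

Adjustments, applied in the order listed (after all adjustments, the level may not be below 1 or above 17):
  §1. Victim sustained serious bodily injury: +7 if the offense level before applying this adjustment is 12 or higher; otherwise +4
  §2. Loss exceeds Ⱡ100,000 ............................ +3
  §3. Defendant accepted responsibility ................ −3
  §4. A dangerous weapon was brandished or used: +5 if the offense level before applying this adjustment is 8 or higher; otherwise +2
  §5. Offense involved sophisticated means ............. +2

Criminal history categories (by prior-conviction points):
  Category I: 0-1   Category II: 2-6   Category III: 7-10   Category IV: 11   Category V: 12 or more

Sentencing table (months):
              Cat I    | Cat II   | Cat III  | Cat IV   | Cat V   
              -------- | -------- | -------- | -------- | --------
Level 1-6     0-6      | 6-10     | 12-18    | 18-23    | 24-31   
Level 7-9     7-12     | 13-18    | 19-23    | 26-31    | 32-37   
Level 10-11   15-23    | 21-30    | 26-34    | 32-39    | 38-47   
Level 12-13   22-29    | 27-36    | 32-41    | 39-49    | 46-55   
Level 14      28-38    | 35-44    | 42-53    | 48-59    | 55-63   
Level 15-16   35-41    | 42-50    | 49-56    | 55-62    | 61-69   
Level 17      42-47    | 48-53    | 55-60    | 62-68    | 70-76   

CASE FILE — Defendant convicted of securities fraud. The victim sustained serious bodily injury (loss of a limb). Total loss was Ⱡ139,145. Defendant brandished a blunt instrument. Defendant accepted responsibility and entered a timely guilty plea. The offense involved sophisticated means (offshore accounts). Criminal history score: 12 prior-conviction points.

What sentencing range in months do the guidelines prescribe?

Base offense level for securities fraud: 3.
§1 applies (level before this adjustment is 3 < 12, so +4): 3 + 4 = 7.
§2 applies: 7 + 3 = 10.
§3 applies: 10 − 3 = 7.
§4 applies (level before this adjustment is 7 < 8, so +2): 7 + 2 = 9.
§5 applies: 9 + 2 = 11.
Final offense level: 11.
Criminal history: 12 prior points → Category V (12+).
Level 11 falls in the 10-11 band.
Grid: Level 10-11 × Category V = 38-47 months.

38-47 months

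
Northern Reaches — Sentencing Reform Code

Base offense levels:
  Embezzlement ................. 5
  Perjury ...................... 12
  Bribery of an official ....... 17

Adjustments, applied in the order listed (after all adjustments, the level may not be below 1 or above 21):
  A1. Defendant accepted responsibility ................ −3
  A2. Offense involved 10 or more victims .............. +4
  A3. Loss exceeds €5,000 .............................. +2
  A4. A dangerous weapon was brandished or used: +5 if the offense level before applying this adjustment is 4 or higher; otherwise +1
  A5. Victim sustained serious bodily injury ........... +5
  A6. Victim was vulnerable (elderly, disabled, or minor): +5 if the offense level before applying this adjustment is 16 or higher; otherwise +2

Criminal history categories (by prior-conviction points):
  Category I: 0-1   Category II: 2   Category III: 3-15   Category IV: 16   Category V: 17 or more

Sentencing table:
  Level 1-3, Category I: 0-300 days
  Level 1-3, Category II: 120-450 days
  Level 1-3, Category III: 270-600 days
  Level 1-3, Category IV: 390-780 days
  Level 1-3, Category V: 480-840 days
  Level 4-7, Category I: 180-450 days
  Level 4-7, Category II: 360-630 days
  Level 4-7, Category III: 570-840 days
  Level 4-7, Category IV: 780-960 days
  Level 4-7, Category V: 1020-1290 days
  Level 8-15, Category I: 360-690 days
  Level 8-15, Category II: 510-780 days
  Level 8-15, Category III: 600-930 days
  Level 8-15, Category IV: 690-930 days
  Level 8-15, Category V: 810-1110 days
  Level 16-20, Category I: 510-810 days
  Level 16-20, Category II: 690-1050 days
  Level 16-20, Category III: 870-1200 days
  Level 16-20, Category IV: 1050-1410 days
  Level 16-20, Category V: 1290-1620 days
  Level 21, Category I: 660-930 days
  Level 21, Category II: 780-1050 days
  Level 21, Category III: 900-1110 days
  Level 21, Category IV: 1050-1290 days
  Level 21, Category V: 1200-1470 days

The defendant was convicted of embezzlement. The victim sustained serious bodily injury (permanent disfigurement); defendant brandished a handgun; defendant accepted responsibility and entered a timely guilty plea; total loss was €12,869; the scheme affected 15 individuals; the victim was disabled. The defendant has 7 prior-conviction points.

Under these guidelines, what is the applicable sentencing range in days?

Base offense level for embezzlement: 5.
A1 applies: 5 − 3 = 2.
A2 applies: 2 + 4 = 6.
A3 applies: 6 + 2 = 8.
A4 applies (level before this adjustment is 8 ≥ 4, so +5): 8 + 5 = 13.
A5 applies: 13 + 5 = 18.
A6 applies (level before this adjustment is 18 ≥ 16, so +5): 18 + 5 = 23.
Level 23 exceeds the maximum of 21; capped at 21.
Final offense level: 21.
Criminal history: 7 prior points → Category III (3-15).
Level 21 falls in the 21 band.
Grid: Level 21 × Category III = 900-1110 days.

900-1110 days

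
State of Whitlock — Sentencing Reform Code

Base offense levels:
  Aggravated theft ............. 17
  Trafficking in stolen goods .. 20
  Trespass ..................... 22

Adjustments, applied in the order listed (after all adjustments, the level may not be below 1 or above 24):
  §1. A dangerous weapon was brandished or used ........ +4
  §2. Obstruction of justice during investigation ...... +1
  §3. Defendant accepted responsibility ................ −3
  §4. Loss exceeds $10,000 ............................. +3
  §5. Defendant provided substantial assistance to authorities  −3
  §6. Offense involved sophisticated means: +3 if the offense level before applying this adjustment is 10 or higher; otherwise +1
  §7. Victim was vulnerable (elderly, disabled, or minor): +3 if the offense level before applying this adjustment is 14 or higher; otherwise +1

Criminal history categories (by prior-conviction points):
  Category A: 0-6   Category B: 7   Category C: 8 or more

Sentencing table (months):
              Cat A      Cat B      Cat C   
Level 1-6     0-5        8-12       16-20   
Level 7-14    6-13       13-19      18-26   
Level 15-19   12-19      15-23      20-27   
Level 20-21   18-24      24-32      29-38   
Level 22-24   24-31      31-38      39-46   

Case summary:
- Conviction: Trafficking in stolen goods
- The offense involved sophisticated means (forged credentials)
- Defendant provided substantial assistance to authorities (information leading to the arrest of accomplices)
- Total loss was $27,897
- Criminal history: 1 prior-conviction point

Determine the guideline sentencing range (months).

Base offense level for trafficking in stolen goods: 20.
§2 does not apply.
§4 applies: 20 + 3 = 23.
§5 applies: 23 − 3 = 20.
§6 applies (level before this adjustment is 20 ≥ 10, so +3): 20 + 3 = 23.
Final offense level: 23.
Criminal history: 1 prior point → Category A (0-6).
Level 23 falls in the 22-24 band.
Grid: Level 22-24 × Category A = 24-31 months.

24-31 months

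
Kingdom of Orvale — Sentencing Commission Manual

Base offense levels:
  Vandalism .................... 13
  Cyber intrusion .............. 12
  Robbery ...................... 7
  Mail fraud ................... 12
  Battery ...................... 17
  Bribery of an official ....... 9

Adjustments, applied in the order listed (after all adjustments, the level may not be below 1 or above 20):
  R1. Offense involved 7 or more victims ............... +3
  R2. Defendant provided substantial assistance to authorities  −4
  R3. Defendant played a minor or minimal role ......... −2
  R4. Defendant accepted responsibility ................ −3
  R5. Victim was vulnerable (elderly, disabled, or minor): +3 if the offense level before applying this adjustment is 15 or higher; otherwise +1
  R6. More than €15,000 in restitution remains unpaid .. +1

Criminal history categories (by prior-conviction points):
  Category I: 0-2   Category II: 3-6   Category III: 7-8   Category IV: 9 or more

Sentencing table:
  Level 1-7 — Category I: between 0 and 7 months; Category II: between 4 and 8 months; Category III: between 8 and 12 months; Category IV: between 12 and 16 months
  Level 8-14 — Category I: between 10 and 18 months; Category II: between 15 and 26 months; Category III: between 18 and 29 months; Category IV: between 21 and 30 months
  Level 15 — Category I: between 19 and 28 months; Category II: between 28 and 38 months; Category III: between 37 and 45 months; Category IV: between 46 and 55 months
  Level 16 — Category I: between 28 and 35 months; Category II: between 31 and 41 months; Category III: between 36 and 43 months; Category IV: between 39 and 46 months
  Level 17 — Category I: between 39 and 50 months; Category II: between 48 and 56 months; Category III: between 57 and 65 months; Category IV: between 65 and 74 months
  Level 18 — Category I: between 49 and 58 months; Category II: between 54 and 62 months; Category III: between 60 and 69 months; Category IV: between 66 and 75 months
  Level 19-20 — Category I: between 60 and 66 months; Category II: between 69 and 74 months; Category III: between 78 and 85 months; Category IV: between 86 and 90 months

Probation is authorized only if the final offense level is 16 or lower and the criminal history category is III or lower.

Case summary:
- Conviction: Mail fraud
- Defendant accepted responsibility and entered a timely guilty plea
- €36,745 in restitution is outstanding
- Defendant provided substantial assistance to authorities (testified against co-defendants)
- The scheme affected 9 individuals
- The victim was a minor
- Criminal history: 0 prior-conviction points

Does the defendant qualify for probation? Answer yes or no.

Base offense level for mail fraud: 12.
R1 applies: 12 + 3 = 15.
R2 applies: 15 − 4 = 11.
R4 applies: 11 − 3 = 8.
R5 applies (level before this adjustment is 8 < 15, so +1): 8 + 1 = 9.
R6 applies: 9 + 1 = 10.
Final offense level: 10.
Criminal history: 0 prior points → Category I (0-2).
Level 10 falls in the 8-14 band.
Grid: Level 8-14 × Category I = 10-18 months.
Probation check: level 10 ≤ 16 and category I ≤ III → eligible.

Yes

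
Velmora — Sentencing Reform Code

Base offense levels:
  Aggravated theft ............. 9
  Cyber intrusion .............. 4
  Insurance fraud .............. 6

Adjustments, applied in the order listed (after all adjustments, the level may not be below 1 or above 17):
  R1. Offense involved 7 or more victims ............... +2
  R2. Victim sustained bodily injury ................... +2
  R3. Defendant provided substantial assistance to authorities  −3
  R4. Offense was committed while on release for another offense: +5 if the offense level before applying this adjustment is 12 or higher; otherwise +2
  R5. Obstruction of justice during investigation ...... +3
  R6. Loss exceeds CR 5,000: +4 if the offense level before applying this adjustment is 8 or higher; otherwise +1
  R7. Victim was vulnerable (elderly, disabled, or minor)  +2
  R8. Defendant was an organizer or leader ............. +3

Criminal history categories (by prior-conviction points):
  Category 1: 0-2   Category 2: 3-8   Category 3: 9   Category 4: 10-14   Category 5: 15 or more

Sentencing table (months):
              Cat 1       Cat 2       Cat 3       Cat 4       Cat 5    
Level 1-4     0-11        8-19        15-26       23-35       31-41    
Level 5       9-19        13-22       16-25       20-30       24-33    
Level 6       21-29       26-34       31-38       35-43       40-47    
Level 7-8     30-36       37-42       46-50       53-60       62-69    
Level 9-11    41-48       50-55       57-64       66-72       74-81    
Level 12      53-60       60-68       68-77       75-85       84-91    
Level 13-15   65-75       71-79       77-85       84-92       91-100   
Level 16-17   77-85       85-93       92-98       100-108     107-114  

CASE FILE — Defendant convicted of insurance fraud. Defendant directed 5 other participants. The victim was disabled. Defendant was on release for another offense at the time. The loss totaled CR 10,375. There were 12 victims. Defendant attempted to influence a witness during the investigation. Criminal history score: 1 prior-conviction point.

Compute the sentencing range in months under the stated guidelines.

Base offense level for insurance fraud: 6.
R1 applies: 6 + 2 = 8.
R3 does not apply.
R4 applies (level before this adjustment is 8 < 12, so +2): 8 + 2 = 10.
R5 applies: 10 + 3 = 13.
R6 applies (level before this adjustment is 13 ≥ 8, so +4): 13 + 4 = 17.
R7 applies: 17 + 2 = 19.
R8 applies: 19 + 3 = 22.
Level 22 exceeds the maximum of 17; capped at 17.
Final offense level: 17.
Criminal history: 1 prior point → Category 1 (0-2).
Level 17 falls in the 16-17 band.
Grid: Level 16-17 × Category 1 = 77-85 months.

77-85 months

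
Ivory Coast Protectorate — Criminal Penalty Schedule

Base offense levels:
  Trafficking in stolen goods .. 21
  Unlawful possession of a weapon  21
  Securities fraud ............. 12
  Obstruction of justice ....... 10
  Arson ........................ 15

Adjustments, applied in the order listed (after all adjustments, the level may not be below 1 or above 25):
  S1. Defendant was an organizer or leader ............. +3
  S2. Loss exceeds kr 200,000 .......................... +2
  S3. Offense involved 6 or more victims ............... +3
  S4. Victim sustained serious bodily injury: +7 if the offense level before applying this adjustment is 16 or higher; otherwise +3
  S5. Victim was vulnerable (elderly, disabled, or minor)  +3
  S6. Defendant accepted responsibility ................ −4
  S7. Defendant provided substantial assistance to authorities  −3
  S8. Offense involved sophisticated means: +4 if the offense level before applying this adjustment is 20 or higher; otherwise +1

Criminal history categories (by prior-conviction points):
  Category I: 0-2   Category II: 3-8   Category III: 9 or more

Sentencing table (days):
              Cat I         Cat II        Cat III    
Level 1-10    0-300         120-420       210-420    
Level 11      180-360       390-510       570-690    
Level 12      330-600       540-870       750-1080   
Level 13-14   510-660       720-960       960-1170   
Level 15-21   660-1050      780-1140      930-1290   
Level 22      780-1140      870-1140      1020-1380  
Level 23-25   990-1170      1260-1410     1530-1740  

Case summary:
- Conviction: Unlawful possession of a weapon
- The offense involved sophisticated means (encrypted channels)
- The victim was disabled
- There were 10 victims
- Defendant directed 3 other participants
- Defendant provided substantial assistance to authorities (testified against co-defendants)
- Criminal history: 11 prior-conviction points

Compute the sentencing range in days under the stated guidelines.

Base offense level for unlawful possession of a weapon: 21.
S1 applies: 21 + 3 = 24.
S3 applies: 24 + 3 = 27.
S5 applies: 27 + 3 = 30.
S6 does not apply.
S7 applies: 30 − 3 = 27.
S8 applies (level before this adjustment is 27 ≥ 20, so +4): 27 + 4 = 31.
Level 31 exceeds the maximum of 25; capped at 25.
Final offense level: 25.
Criminal history: 11 prior points → Category III (9+).
Level 25 falls in the 23-25 band.
Grid: Level 23-25 × Category III = 1530-1740 days.

1530-1740 days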